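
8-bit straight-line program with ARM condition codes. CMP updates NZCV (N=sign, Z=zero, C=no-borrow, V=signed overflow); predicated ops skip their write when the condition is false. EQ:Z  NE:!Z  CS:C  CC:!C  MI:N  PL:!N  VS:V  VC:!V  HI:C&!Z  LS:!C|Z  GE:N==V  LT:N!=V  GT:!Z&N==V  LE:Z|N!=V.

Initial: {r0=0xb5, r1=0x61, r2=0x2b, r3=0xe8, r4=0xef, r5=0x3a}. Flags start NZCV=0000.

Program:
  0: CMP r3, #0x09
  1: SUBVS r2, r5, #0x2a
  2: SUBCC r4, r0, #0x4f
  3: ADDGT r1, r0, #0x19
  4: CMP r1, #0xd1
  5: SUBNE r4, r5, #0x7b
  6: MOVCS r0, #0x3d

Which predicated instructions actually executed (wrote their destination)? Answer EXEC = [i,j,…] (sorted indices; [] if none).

[0] flags=1010 → (cmp)
[1] flags=1010 VS?F → skip
[2] flags=1010 CC?F → skip
[3] flags=1010 GT?F → skip
[4] flags=1001 → (cmp)
[5] flags=1001 NE?T → r4=0xbf
[6] flags=1001 CS?F → skip

EXEC = [5]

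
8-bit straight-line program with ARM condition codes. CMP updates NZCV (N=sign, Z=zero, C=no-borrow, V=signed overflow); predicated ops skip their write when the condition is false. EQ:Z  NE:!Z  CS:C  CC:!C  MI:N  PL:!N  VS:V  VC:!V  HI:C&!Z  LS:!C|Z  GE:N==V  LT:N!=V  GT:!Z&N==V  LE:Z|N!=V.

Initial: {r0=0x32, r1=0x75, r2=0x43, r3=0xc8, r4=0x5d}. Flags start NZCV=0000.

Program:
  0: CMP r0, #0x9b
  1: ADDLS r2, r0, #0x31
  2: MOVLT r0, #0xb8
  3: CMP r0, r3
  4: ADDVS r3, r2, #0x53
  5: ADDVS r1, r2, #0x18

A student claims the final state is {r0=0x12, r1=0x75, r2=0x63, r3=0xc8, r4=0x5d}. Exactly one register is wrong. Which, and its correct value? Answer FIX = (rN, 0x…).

FIX = (r0, 0x32)

0: ✓ CMP  NZCV=1001
1: ✓ ADDLS  r2←0x63
2: · MOVLT
3: ✓ CMP  NZCV=0000
4: · ADDVS
5: · ADDVS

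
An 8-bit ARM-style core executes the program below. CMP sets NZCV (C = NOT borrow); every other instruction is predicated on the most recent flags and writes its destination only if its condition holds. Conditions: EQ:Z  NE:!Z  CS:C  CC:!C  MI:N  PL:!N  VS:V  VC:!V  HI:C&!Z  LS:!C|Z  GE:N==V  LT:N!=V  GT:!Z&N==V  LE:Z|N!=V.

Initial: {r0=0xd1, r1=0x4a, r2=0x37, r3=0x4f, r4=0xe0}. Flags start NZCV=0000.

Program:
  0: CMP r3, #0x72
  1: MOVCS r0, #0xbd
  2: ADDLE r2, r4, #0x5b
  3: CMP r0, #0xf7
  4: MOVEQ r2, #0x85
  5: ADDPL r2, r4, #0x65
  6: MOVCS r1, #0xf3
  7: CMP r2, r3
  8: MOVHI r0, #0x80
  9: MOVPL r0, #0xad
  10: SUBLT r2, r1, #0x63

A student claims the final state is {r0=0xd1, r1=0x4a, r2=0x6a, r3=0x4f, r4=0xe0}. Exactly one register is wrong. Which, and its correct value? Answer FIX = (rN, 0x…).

[0] flags=1000 → (cmp)
[1] flags=1000 CS?F → skip
[2] flags=1000 LE?T → r2=0x3b
[3] flags=1000 → (cmp)
[4] flags=1000 EQ?F → skip
[5] flags=1000 PL?F → skip
[6] flags=1000 CS?F → skip
[7] flags=1000 → (cmp)
[8] flags=1000 HI?F → skip
[9] flags=1000 PL?F → skip
[10] flags=1000 LT?T → r2=0xe7

FIX = (r2, 0xe7)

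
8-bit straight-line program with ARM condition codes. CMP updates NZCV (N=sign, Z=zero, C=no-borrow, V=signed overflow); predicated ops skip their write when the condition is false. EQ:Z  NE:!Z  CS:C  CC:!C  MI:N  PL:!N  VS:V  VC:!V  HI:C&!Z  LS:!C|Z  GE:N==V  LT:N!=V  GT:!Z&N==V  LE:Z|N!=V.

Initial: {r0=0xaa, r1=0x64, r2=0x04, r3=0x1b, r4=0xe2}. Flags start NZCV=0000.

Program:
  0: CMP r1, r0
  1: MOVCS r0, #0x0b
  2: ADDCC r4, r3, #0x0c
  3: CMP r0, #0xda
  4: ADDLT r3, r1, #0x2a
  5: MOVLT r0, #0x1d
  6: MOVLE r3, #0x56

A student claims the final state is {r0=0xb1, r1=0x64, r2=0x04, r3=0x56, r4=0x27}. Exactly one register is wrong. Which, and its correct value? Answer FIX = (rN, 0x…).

0: ✓ CMP  NZCV=1001
1: · MOVCS
2: ✓ ADDCC  r4←0x27
3: ✓ CMP  NZCV=1000
4: ✓ ADDLT  r3←0x8e
5: ✓ MOVLT  r0←0x1d
6: ✓ MOVLE  r3←0x56

FIX = (r0, 0x1d)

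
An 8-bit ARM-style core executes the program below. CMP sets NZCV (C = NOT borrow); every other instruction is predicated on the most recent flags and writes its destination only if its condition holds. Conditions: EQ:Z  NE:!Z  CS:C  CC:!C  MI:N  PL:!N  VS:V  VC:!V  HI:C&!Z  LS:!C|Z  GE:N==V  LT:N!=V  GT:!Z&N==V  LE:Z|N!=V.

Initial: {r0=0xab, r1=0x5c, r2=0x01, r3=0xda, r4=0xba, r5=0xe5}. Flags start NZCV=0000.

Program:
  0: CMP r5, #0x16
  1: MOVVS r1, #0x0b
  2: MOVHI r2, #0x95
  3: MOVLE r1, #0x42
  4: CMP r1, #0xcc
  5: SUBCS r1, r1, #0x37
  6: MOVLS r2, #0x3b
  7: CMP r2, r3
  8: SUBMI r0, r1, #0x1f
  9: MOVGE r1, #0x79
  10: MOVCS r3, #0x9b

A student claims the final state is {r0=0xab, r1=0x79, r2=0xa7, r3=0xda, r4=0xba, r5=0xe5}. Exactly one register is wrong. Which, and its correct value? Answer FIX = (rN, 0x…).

FIX = (r2, 0x3b)

0: ✓ CMP  NZCV=1010
1: · MOVVS
2: ✓ MOVHI  r2←0x95
3: ✓ MOVLE  r1←0x42
4: ✓ CMP  NZCV=0000
5: · SUBCS
6: ✓ MOVLS  r2←0x3b
7: ✓ CMP  NZCV=0000
8: · SUBMI
9: ✓ MOVGE  r1←0x79
10: · MOVCS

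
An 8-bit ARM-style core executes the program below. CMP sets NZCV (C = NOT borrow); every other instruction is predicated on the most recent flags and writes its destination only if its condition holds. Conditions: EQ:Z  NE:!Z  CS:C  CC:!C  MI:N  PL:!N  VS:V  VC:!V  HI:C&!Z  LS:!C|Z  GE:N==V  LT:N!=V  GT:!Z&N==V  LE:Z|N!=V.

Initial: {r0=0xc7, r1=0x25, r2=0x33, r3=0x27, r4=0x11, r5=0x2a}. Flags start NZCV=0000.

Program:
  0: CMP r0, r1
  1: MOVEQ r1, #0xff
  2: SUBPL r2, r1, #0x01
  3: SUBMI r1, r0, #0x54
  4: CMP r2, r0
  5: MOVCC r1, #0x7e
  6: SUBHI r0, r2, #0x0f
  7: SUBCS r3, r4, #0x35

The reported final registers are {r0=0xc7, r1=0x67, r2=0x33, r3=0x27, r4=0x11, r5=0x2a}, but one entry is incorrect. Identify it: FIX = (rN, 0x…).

[0] flags=1010 → (cmp)
[1] flags=1010 EQ?F → skip
[2] flags=1010 PL?F → skip
[3] flags=1010 MI?T → r1=0x73
[4] flags=0000 → (cmp)
[5] flags=0000 CC?T → r1=0x7e
[6] flags=0000 HI?F → skip
[7] flags=0000 CS?F → skip

FIX = (r1, 0x7e)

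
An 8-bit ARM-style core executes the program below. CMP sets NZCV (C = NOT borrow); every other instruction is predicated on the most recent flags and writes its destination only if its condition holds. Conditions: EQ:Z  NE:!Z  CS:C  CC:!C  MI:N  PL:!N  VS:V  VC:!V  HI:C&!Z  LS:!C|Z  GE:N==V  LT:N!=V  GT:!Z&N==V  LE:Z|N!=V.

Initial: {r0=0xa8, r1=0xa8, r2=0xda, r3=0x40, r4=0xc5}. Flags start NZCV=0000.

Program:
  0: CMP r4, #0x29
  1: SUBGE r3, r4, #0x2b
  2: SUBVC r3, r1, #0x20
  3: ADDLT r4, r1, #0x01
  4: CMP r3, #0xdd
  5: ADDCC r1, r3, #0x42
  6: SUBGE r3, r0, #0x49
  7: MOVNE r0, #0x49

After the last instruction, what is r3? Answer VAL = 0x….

0: ✓ CMP  NZCV=1010
1: · SUBGE
2: ✓ SUBVC  r3←0x88
3: ✓ ADDLT  r4←0xa9
4: ✓ CMP  NZCV=1000
5: ✓ ADDCC  r1←0xca
6: · SUBGE
7: ✓ MOVNE  r0←0x49

VAL = 0x88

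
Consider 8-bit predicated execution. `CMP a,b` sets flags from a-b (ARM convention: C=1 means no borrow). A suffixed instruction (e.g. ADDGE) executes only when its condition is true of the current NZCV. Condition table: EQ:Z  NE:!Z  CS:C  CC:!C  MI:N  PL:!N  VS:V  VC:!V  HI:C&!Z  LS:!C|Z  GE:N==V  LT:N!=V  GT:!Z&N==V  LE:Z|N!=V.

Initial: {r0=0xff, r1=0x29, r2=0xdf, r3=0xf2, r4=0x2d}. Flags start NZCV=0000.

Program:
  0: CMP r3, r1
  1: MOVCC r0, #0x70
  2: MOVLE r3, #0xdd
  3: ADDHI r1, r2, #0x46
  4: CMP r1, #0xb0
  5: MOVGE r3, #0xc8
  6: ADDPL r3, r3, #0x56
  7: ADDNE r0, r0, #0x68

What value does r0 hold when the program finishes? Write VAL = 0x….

VAL = 0x67

0: ✓ CMP  NZCV=1010
1: · MOVCC
2: ✓ MOVLE  r3←0xdd
3: ✓ ADDHI  r1←0x25
4: ✓ CMP  NZCV=0000
5: ✓ MOVGE  r3←0xc8
6: ✓ ADDPL  r3←0x1e
7: ✓ ADDNE  r0←0x67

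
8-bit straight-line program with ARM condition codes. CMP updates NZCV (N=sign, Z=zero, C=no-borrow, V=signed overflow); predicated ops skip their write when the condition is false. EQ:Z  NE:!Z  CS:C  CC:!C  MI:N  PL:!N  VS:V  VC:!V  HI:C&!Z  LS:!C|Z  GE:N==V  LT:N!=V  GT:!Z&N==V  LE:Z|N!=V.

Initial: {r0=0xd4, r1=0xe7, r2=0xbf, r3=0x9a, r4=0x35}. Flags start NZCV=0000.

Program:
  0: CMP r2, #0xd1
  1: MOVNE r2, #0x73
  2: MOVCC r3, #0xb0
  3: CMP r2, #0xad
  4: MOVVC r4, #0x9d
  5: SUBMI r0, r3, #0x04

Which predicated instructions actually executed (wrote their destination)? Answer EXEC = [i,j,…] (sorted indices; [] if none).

EXEC = [1,2,5]

0: ✓ CMP  NZCV=1000
1: ✓ MOVNE  r2←0x73
2: ✓ MOVCC  r3←0xb0
3: ✓ CMP  NZCV=1001
4: · MOVVC
5: ✓ SUBMI  r0←0xac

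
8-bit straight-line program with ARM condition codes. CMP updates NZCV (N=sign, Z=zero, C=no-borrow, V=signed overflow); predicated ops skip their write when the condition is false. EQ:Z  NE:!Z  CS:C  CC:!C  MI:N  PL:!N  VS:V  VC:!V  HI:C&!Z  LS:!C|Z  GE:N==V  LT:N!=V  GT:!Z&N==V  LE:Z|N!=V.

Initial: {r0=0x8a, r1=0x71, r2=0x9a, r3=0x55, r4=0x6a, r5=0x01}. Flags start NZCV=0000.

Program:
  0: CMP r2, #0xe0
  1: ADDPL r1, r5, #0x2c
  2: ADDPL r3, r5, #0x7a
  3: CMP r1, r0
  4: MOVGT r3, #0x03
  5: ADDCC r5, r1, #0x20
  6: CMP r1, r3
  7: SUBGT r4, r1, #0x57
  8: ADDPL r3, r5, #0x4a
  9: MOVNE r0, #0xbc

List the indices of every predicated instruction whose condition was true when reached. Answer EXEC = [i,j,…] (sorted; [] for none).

EXEC = [4,5,7,8,9]

[0] flags=1000 → (cmp)
[1] flags=1000 PL?F → skip
[2] flags=1000 PL?F → skip
[3] flags=1001 → (cmp)
[4] flags=1001 GT?T → r3=0x03
[5] flags=1001 CC?T → r5=0x91
[6] flags=0010 → (cmp)
[7] flags=0010 GT?T → r4=0x1a
[8] flags=0010 PL?T → r3=0xdb
[9] flags=0010 NE?T → r0=0xbc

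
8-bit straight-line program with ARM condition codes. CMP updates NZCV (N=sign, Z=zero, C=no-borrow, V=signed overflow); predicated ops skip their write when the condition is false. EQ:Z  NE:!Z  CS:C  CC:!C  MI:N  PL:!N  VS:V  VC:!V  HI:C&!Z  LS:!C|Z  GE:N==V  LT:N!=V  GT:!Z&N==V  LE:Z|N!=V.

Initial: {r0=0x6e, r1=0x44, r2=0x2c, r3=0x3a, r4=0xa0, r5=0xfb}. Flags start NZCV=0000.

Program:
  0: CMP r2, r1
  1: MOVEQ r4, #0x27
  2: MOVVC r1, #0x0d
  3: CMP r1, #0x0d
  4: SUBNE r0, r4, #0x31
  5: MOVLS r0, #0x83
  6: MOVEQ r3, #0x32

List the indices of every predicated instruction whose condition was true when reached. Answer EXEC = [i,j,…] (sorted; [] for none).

EXEC = [2,5,6]

[0] flags=1000 → (cmp)
[1] flags=1000 EQ?F → skip
[2] flags=1000 VC?T → r1=0x0d
[3] flags=0110 → (cmp)
[4] flags=0110 NE?F → skip
[5] flags=0110 LS?T → r0=0x83
[6] flags=0110 EQ?T → r3=0x32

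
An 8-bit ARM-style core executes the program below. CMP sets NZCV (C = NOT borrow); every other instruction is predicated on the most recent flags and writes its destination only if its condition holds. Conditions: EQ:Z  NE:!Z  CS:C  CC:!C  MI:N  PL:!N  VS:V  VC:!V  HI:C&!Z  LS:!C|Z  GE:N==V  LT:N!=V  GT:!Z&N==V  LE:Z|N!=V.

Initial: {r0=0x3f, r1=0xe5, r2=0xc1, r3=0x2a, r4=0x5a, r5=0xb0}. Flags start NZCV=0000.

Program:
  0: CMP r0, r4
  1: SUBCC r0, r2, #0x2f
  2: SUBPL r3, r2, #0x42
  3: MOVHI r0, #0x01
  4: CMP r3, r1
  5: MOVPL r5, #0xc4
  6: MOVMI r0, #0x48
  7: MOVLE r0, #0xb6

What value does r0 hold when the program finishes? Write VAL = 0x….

[0] flags=1000 → (cmp)
[1] flags=1000 CC?T → r0=0x92
[2] flags=1000 PL?F → skip
[3] flags=1000 HI?F → skip
[4] flags=0000 → (cmp)
[5] flags=0000 PL?T → r5=0xc4
[6] flags=0000 MI?F → skip
[7] flags=0000 LE?F → skip

VAL = 0x92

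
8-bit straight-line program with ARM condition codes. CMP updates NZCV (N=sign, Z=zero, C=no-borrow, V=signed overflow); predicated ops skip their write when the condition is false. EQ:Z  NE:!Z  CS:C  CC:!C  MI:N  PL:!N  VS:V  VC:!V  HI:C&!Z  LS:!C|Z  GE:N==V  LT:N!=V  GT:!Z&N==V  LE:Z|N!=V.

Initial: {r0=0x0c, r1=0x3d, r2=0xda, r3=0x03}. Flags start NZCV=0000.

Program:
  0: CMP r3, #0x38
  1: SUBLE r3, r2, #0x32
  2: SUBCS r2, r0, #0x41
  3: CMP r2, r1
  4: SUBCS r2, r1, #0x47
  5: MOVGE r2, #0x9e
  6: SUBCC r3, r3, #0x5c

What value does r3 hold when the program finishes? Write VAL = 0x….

VAL = 0xa8

0: ✓ CMP  NZCV=1000
1: ✓ SUBLE  r3←0xa8
2: · SUBCS
3: ✓ CMP  NZCV=1010
4: ✓ SUBCS  r2←0xf6
5: · MOVGE
6: · SUBCC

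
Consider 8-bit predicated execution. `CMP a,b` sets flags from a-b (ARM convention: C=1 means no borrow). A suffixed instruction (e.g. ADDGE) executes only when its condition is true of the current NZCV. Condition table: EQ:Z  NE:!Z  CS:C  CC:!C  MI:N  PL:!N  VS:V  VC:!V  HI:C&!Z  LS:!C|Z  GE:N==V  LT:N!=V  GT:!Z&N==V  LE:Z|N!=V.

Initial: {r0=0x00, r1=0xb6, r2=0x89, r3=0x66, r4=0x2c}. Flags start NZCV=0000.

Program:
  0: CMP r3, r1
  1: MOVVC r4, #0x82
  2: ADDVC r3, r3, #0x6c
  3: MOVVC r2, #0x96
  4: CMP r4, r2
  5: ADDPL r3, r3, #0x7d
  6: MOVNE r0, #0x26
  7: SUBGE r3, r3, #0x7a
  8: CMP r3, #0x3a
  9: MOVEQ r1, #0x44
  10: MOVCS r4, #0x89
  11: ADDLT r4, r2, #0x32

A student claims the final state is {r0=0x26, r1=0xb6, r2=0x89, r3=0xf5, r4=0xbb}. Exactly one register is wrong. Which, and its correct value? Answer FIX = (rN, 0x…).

FIX = (r3, 0xec)

[0] flags=1001 → (cmp)
[1] flags=1001 VC?F → skip
[2] flags=1001 VC?F → skip
[3] flags=1001 VC?F → skip
[4] flags=1001 → (cmp)
[5] flags=1001 PL?F → skip
[6] flags=1001 NE?T → r0=0x26
[7] flags=1001 GE?T → r3=0xec
[8] flags=1010 → (cmp)
[9] flags=1010 EQ?F → skip
[10] flags=1010 CS?T → r4=0x89
[11] flags=1010 LT?T → r4=0xbb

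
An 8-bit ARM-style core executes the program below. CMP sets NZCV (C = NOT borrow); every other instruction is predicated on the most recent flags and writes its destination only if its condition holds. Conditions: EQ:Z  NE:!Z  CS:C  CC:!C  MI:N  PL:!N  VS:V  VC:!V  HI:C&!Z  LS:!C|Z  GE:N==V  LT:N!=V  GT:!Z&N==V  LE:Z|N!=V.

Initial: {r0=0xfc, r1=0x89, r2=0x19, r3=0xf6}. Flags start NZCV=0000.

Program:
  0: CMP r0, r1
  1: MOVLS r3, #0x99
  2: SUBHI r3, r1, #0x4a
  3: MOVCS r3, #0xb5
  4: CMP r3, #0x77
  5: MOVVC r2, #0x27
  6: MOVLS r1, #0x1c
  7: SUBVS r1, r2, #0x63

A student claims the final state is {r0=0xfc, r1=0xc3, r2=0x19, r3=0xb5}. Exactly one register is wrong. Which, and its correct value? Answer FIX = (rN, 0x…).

0: ✓ CMP  NZCV=0010
1: · MOVLS
2: ✓ SUBHI  r3←0x3f
3: ✓ MOVCS  r3←0xb5
4: ✓ CMP  NZCV=0011
5: · MOVVC
6: · MOVLS
7: ✓ SUBVS  r1←0xb6

FIX = (r1, 0xb6)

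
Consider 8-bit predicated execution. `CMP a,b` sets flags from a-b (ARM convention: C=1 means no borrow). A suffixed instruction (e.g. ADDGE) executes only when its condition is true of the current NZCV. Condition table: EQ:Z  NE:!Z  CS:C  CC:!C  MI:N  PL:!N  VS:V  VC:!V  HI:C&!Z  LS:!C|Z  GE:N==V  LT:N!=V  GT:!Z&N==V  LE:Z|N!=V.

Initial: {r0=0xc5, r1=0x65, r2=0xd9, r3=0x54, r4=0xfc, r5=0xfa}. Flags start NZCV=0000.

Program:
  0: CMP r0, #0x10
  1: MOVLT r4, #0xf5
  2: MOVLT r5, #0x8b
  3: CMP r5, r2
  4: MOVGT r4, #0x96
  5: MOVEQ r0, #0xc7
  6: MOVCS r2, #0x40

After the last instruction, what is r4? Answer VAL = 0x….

VAL = 0xf5

[0] flags=1010 → (cmp)
[1] flags=1010 LT?T → r4=0xf5
[2] flags=1010 LT?T → r5=0x8b
[3] flags=1000 → (cmp)
[4] flags=1000 GT?F → skip
[5] flags=1000 EQ?F → skip
[6] flags=1000 CS?F → skip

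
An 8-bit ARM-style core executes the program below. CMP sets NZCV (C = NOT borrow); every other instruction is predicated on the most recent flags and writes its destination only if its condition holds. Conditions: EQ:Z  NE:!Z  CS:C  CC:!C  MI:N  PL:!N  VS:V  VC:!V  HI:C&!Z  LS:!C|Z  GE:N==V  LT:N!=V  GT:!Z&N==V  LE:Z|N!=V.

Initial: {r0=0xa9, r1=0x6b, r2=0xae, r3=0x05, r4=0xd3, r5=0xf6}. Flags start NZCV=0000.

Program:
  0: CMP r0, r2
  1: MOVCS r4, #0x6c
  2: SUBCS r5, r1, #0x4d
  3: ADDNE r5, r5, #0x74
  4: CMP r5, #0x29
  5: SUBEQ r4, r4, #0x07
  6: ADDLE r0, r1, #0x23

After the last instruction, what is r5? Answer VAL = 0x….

0: ✓ CMP  NZCV=1000
1: · MOVCS
2: · SUBCS
3: ✓ ADDNE  r5←0x6a
4: ✓ CMP  NZCV=0010
5: · SUBEQ
6: · ADDLE

VAL = 0x6a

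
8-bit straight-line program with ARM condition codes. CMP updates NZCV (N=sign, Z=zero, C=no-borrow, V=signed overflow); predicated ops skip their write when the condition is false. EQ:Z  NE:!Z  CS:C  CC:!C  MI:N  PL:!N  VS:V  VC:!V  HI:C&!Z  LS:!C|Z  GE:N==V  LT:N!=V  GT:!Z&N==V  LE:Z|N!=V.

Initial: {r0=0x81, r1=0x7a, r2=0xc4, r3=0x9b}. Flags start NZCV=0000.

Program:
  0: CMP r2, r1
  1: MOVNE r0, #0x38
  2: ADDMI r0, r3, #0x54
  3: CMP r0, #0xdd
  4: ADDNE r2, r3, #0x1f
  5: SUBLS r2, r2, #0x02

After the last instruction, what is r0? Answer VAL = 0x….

0: ✓ CMP  NZCV=0011
1: ✓ MOVNE  r0←0x38
2: · ADDMI
3: ✓ CMP  NZCV=0000
4: ✓ ADDNE  r2←0xba
5: ✓ SUBLS  r2←0xb8

VAL = 0x38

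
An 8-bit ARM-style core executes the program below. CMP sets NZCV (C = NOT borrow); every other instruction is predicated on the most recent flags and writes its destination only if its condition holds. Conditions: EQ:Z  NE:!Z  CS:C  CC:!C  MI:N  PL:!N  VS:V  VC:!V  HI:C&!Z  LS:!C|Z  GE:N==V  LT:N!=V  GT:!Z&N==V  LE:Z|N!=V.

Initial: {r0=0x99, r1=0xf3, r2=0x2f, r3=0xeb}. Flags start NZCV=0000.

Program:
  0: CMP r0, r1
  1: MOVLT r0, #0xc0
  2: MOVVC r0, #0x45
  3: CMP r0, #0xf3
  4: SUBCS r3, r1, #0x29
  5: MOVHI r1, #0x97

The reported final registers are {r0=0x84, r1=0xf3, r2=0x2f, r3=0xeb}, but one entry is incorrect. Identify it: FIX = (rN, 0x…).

FIX = (r0, 0x45)

0: ✓ CMP  NZCV=1000
1: ✓ MOVLT  r0←0xc0
2: ✓ MOVVC  r0←0x45
3: ✓ CMP  NZCV=0000
4: · SUBCS
5: · MOVHI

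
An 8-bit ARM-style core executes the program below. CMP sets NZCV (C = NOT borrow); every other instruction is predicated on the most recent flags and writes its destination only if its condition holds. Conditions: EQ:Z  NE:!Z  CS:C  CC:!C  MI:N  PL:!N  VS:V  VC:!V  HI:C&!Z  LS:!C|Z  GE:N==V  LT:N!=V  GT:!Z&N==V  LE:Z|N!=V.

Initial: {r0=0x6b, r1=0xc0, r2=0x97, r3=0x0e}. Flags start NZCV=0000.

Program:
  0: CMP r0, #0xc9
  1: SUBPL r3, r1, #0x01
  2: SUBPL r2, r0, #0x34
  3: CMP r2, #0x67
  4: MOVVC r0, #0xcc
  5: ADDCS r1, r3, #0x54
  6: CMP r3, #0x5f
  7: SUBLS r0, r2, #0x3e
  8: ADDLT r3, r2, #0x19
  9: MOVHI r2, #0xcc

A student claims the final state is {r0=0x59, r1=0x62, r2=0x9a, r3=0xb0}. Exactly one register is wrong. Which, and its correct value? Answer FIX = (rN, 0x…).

[0] flags=1001 → (cmp)
[1] flags=1001 PL?F → skip
[2] flags=1001 PL?F → skip
[3] flags=0011 → (cmp)
[4] flags=0011 VC?F → skip
[5] flags=0011 CS?T → r1=0x62
[6] flags=1000 → (cmp)
[7] flags=1000 LS?T → r0=0x59
[8] flags=1000 LT?T → r3=0xb0
[9] flags=1000 HI?F → skip

FIX = (r2, 0x97)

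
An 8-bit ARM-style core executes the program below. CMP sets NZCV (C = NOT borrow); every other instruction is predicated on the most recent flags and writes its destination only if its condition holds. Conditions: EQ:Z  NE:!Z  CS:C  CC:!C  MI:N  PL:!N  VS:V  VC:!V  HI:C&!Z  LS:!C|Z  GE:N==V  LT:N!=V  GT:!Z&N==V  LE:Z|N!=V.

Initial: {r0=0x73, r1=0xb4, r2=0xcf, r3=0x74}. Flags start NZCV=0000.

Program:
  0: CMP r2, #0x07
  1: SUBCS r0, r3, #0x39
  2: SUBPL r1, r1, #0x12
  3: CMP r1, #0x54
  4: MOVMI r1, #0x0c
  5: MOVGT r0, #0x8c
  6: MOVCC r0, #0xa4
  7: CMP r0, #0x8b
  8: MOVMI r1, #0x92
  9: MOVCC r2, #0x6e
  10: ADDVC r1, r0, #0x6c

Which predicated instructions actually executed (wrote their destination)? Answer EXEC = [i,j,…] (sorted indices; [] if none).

EXEC = [1,8,9]

0: ✓ CMP  NZCV=1010
1: ✓ SUBCS  r0←0x3b
2: · SUBPL
3: ✓ CMP  NZCV=0011
4: · MOVMI
5: · MOVGT
6: · MOVCC
7: ✓ CMP  NZCV=1001
8: ✓ MOVMI  r1←0x92
9: ✓ MOVCC  r2←0x6e
10: · ADDVC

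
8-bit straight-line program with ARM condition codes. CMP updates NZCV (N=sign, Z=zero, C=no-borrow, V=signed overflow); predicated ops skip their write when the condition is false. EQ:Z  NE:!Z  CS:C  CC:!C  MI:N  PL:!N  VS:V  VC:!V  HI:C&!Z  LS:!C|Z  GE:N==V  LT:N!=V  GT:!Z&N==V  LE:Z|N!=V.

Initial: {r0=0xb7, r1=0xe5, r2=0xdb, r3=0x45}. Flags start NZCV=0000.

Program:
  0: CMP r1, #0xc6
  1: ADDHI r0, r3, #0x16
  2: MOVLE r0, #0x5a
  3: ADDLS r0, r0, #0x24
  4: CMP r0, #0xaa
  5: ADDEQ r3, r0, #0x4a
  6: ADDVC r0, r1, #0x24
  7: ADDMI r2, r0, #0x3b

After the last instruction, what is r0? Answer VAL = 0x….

VAL = 0x5b

[0] flags=0010 → (cmp)
[1] flags=0010 HI?T → r0=0x5b
[2] flags=0010 LE?F → skip
[3] flags=0010 LS?F → skip
[4] flags=1001 → (cmp)
[5] flags=1001 EQ?F → skip
[6] flags=1001 VC?F → skip
[7] flags=1001 MI?T → r2=0x96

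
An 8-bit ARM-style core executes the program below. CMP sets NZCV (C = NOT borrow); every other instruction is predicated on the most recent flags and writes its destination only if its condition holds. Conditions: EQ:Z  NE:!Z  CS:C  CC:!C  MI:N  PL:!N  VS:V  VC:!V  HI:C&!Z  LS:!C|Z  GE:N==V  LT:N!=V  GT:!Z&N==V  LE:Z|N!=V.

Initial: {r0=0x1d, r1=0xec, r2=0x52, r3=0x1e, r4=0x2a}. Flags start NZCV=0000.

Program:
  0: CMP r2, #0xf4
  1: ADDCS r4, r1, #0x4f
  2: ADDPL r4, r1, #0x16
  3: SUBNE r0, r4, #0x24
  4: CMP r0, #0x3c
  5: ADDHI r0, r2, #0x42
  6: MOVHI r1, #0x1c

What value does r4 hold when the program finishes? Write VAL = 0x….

[0] flags=0000 → (cmp)
[1] flags=0000 CS?F → skip
[2] flags=0000 PL?T → r4=0x02
[3] flags=0000 NE?T → r0=0xde
[4] flags=1010 → (cmp)
[5] flags=1010 HI?T → r0=0x94
[6] flags=1010 HI?T → r1=0x1c

VAL = 0x02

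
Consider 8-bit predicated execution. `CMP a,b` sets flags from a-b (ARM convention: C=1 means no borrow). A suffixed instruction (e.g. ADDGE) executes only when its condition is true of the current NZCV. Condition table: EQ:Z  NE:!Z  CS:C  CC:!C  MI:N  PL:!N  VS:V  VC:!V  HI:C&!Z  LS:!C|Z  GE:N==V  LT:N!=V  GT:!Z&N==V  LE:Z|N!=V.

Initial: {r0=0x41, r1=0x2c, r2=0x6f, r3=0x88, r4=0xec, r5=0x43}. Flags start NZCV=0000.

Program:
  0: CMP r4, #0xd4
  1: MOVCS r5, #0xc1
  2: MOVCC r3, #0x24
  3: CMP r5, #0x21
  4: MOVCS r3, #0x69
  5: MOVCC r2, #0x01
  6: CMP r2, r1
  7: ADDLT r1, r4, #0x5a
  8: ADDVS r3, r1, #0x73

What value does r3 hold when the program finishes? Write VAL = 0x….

VAL = 0x69

[0] flags=0010 → (cmp)
[1] flags=0010 CS?T → r5=0xc1
[2] flags=0010 CC?F → skip
[3] flags=1010 → (cmp)
[4] flags=1010 CS?T → r3=0x69
[5] flags=1010 CC?F → skip
[6] flags=0010 → (cmp)
[7] flags=0010 LT?F → skip
[8] flags=0010 VS?F → skip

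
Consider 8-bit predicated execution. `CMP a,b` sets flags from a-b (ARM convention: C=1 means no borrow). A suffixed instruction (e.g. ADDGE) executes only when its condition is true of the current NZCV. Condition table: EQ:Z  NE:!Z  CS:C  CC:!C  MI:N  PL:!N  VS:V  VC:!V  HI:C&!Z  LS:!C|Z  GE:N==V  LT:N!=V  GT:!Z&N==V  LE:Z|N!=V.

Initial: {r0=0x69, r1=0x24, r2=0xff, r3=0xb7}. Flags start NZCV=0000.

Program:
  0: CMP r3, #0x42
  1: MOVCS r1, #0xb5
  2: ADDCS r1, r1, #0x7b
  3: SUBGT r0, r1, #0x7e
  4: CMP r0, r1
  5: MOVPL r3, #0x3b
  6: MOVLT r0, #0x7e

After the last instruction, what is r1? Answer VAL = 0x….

[0] flags=0011 → (cmp)
[1] flags=0011 CS?T → r1=0xb5
[2] flags=0011 CS?T → r1=0x30
[3] flags=0011 GT?F → skip
[4] flags=0010 → (cmp)
[5] flags=0010 PL?T → r3=0x3b
[6] flags=0010 LT?F → skip

VAL = 0x30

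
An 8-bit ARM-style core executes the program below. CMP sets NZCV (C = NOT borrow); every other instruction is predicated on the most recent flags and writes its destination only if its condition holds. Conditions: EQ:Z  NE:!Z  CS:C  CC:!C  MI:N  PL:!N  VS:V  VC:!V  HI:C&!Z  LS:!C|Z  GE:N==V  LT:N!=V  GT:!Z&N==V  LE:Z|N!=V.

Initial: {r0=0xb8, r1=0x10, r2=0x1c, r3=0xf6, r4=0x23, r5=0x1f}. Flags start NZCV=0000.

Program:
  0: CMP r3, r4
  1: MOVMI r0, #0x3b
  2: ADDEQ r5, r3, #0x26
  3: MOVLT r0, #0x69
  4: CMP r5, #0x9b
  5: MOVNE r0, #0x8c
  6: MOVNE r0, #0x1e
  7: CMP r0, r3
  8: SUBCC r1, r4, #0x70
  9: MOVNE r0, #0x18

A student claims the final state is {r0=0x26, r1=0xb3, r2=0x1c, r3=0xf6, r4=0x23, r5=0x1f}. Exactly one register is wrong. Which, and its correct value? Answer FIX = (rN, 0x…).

FIX = (r0, 0x18)

[0] flags=1010 → (cmp)
[1] flags=1010 MI?T → r0=0x3b
[2] flags=1010 EQ?F → skip
[3] flags=1010 LT?T → r0=0x69
[4] flags=1001 → (cmp)
[5] flags=1001 NE?T → r0=0x8c
[6] flags=1001 NE?T → r0=0x1e
[7] flags=0000 → (cmp)
[8] flags=0000 CC?T → r1=0xb3
[9] flags=0000 NE?T → r0=0x18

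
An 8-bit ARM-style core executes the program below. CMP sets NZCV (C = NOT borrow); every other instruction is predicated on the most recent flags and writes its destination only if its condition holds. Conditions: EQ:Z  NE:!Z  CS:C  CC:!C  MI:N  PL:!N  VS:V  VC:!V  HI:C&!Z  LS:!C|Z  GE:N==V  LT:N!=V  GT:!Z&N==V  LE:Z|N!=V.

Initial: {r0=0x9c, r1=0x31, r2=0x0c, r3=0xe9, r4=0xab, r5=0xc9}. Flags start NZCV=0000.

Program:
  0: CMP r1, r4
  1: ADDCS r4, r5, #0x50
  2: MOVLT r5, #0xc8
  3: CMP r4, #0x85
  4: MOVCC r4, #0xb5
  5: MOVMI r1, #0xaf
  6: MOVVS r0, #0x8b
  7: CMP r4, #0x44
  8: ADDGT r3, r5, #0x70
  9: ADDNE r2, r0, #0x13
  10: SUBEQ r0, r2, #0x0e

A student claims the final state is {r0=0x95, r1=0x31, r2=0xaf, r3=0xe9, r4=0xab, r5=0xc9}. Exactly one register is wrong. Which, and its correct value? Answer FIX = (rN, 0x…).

0: ✓ CMP  NZCV=1001
1: · ADDCS
2: · MOVLT
3: ✓ CMP  NZCV=0010
4: · MOVCC
5: · MOVMI
6: · MOVVS
7: ✓ CMP  NZCV=0011
8: · ADDGT
9: ✓ ADDNE  r2←0xaf
10: · SUBEQ

FIX = (r0, 0x9c)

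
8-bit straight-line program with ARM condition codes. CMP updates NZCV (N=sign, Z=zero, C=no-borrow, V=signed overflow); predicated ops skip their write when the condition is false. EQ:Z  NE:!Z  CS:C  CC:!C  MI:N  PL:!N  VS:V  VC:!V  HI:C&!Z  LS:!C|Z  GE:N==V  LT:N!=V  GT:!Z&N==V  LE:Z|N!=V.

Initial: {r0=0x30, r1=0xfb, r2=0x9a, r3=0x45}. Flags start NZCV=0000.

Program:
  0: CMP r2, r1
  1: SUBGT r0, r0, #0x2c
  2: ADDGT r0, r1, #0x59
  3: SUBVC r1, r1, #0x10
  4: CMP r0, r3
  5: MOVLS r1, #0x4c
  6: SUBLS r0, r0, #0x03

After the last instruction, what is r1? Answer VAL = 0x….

0: ✓ CMP  NZCV=1000
1: · SUBGT
2: · ADDGT
3: ✓ SUBVC  r1←0xeb
4: ✓ CMP  NZCV=1000
5: ✓ MOVLS  r1←0x4c
6: ✓ SUBLS  r0←0x2d

VAL = 0x4c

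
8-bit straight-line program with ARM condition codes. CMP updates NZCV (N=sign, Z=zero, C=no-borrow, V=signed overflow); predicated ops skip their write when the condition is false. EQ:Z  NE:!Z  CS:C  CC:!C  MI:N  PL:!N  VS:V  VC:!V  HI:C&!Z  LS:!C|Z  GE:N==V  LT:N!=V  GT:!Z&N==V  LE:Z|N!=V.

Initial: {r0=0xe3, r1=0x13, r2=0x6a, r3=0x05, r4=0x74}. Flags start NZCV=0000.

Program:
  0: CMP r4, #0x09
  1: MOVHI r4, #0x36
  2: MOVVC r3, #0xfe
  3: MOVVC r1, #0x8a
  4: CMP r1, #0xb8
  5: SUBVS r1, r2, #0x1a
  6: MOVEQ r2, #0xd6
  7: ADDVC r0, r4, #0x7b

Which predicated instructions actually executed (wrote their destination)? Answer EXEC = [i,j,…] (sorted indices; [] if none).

EXEC = [1,2,3,7]

[0] flags=0010 → (cmp)
[1] flags=0010 HI?T → r4=0x36
[2] flags=0010 VC?T → r3=0xfe
[3] flags=0010 VC?T → r1=0x8a
[4] flags=1000 → (cmp)
[5] flags=1000 VS?F → skip
[6] flags=1000 EQ?F → skip
[7] flags=1000 VC?T → r0=0xb1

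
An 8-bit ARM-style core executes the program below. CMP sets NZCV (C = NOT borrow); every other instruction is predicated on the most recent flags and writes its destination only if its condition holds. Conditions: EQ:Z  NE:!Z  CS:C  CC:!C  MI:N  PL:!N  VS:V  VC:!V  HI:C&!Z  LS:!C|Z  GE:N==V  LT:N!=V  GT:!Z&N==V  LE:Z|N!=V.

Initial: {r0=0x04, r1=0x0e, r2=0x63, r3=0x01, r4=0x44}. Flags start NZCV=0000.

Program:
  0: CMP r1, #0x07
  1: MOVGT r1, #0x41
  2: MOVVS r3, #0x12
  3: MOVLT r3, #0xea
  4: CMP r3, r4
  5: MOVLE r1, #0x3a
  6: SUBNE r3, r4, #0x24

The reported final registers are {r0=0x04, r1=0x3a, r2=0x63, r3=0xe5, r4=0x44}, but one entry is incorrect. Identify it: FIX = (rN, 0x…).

[0] flags=0010 → (cmp)
[1] flags=0010 GT?T → r1=0x41
[2] flags=0010 VS?F → skip
[3] flags=0010 LT?F → skip
[4] flags=1000 → (cmp)
[5] flags=1000 LE?T → r1=0x3a
[6] flags=1000 NE?T → r3=0x20

FIX = (r3, 0x20)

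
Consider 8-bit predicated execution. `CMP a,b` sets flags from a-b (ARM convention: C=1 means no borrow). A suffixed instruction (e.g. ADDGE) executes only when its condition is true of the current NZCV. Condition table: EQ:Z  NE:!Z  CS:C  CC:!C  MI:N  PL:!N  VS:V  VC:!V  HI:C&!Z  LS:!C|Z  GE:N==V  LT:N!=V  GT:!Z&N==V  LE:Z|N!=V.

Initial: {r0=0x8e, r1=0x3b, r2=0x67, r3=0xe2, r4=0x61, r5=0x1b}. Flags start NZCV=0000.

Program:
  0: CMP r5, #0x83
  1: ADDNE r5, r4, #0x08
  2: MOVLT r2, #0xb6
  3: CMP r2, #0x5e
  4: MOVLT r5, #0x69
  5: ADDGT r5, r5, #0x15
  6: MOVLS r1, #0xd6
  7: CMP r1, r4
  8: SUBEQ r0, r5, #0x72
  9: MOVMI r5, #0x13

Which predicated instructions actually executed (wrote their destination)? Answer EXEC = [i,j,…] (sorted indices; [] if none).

EXEC = [1,5,9]

[0] flags=1001 → (cmp)
[1] flags=1001 NE?T → r5=0x69
[2] flags=1001 LT?F → skip
[3] flags=0010 → (cmp)
[4] flags=0010 LT?F → skip
[5] flags=0010 GT?T → r5=0x7e
[6] flags=0010 LS?F → skip
[7] flags=1000 → (cmp)
[8] flags=1000 EQ?F → skip
[9] flags=1000 MI?T → r5=0x13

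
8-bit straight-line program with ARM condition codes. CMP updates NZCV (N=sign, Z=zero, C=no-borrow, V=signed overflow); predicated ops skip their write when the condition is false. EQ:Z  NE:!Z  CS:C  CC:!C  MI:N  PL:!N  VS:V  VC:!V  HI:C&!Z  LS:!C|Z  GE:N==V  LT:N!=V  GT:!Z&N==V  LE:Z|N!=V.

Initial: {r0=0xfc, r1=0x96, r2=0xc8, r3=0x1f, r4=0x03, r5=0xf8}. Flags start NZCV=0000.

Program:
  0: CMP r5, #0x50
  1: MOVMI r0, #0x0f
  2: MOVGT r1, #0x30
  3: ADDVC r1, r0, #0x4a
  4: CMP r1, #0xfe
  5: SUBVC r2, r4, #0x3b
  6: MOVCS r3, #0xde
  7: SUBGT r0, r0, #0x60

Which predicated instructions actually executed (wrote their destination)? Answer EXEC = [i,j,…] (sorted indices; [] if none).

[0] flags=1010 → (cmp)
[1] flags=1010 MI?T → r0=0x0f
[2] flags=1010 GT?F → skip
[3] flags=1010 VC?T → r1=0x59
[4] flags=0000 → (cmp)
[5] flags=0000 VC?T → r2=0xc8
[6] flags=0000 CS?F → skip
[7] flags=0000 GT?T → r0=0xaf

EXEC = [1,3,5,7]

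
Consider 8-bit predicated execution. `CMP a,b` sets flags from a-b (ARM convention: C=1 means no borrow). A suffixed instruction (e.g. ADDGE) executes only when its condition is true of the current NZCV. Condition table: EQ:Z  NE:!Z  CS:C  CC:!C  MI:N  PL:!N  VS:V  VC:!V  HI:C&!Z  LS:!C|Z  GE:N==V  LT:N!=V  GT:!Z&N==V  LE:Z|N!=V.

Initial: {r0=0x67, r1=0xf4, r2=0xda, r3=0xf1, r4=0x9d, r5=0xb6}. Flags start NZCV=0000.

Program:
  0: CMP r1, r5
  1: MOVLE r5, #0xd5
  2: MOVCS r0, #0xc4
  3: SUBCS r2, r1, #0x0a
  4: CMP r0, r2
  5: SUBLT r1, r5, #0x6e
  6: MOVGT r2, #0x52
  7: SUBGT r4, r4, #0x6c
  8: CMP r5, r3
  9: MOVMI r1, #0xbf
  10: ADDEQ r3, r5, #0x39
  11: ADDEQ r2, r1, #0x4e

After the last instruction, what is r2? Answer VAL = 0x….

[0] flags=0010 → (cmp)
[1] flags=0010 LE?F → skip
[2] flags=0010 CS?T → r0=0xc4
[3] flags=0010 CS?T → r2=0xea
[4] flags=1000 → (cmp)
[5] flags=1000 LT?T → r1=0x48
[6] flags=1000 GT?F → skip
[7] flags=1000 GT?F → skip
[8] flags=1000 → (cmp)
[9] flags=1000 MI?T → r1=0xbf
[10] flags=1000 EQ?F → skip
[11] flags=1000 EQ?F → skip

VAL = 0xea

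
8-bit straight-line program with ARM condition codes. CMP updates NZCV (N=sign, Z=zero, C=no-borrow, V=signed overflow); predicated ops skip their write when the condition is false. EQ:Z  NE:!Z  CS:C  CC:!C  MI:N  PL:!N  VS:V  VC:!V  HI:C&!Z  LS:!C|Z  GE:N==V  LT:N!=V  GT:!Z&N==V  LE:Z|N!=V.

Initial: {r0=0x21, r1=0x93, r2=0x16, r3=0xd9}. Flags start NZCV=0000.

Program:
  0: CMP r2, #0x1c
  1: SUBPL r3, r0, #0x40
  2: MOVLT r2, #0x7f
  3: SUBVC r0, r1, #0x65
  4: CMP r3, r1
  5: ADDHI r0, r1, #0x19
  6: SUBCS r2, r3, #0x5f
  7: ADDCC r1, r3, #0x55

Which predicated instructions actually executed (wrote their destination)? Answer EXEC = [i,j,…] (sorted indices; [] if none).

EXEC = [2,3,5,6]

0: ✓ CMP  NZCV=1000
1: · SUBPL
2: ✓ MOVLT  r2←0x7f
3: ✓ SUBVC  r0←0x2e
4: ✓ CMP  NZCV=0010
5: ✓ ADDHI  r0←0xac
6: ✓ SUBCS  r2←0x7a
7: · ADDCC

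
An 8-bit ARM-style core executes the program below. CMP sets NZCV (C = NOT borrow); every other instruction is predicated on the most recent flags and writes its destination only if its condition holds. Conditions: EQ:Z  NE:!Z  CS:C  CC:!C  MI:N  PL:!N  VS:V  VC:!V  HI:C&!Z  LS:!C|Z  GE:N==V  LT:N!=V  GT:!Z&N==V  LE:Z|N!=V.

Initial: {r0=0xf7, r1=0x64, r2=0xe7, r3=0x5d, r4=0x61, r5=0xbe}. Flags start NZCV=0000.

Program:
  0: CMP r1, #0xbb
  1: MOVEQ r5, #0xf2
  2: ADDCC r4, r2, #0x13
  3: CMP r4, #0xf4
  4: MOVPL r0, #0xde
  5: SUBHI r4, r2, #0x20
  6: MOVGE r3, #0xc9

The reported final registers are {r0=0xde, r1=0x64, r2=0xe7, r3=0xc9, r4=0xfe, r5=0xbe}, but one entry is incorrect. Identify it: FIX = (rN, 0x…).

0: ✓ CMP  NZCV=1001
1: · MOVEQ
2: ✓ ADDCC  r4←0xfa
3: ✓ CMP  NZCV=0010
4: ✓ MOVPL  r0←0xde
5: ✓ SUBHI  r4←0xc7
6: ✓ MOVGE  r3←0xc9

FIX = (r4, 0xc7)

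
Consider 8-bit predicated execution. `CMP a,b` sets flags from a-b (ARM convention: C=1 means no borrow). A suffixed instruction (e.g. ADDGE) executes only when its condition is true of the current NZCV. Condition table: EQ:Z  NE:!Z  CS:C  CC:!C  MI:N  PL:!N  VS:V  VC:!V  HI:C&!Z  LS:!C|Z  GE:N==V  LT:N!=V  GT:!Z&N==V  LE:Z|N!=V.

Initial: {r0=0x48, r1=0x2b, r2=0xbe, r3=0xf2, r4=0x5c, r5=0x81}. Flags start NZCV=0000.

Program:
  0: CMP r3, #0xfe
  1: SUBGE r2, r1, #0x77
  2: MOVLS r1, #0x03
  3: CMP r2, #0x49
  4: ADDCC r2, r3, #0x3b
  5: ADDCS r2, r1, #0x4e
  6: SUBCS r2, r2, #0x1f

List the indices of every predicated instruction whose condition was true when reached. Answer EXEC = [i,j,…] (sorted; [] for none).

[0] flags=1000 → (cmp)
[1] flags=1000 GE?F → skip
[2] flags=1000 LS?T → r1=0x03
[3] flags=0011 → (cmp)
[4] flags=0011 CC?F → skip
[5] flags=0011 CS?T → r2=0x51
[6] flags=0011 CS?T → r2=0x32

EXEC = [2,5,6]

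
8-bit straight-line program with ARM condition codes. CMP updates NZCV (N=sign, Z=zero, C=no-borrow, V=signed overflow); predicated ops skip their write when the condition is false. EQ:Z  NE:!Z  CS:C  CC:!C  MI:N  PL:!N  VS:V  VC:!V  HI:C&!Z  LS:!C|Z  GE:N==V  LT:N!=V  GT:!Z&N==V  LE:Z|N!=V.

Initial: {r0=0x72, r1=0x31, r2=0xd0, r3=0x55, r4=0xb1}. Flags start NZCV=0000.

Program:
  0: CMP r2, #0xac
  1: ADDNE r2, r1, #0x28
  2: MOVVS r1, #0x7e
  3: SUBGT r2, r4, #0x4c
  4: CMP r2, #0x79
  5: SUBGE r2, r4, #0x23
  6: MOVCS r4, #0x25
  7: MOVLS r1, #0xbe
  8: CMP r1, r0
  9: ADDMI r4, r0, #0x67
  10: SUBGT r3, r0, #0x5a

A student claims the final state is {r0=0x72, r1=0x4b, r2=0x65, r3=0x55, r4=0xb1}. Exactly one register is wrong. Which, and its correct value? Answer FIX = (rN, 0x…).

FIX = (r1, 0xbe)

0: ✓ CMP  NZCV=0010
1: ✓ ADDNE  r2←0x59
2: · MOVVS
3: ✓ SUBGT  r2←0x65
4: ✓ CMP  NZCV=1000
5: · SUBGE
6: · MOVCS
7: ✓ MOVLS  r1←0xbe
8: ✓ CMP  NZCV=0011
9: · ADDMI
10: · SUBGT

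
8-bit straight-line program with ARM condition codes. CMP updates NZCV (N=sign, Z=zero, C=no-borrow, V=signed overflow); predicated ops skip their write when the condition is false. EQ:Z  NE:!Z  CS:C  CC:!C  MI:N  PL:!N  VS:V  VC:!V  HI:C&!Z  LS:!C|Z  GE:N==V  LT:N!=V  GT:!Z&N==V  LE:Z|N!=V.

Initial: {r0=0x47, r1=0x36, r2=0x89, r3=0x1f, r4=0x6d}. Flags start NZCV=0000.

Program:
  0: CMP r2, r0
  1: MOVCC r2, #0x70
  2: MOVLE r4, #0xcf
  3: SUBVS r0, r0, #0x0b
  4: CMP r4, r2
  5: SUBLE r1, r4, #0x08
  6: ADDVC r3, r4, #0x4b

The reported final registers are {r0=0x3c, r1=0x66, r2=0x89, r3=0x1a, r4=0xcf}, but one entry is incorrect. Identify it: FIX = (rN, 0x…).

FIX = (r1, 0x36)

0: ✓ CMP  NZCV=0011
1: · MOVCC
2: ✓ MOVLE  r4←0xcf
3: ✓ SUBVS  r0←0x3c
4: ✓ CMP  NZCV=0010
5: · SUBLE
6: ✓ ADDVC  r3←0x1a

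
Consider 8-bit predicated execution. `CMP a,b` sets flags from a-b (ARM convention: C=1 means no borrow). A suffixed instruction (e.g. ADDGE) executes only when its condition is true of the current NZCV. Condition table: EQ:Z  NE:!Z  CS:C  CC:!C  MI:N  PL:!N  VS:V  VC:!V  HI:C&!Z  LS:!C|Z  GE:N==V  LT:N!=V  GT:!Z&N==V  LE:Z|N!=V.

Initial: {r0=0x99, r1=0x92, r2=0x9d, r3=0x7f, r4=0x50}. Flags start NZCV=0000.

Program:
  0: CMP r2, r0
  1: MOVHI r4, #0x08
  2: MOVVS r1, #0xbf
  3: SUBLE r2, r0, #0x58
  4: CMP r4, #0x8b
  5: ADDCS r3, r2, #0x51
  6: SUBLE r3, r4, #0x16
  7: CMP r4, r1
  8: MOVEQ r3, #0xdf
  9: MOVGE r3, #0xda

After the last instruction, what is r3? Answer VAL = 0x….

VAL = 0xda

[0] flags=0010 → (cmp)
[1] flags=0010 HI?T → r4=0x08
[2] flags=0010 VS?F → skip
[3] flags=0010 LE?F → skip
[4] flags=0000 → (cmp)
[5] flags=0000 CS?F → skip
[6] flags=0000 LE?F → skip
[7] flags=0000 → (cmp)
[8] flags=0000 EQ?F → skip
[9] flags=0000 GE?T → r3=0xda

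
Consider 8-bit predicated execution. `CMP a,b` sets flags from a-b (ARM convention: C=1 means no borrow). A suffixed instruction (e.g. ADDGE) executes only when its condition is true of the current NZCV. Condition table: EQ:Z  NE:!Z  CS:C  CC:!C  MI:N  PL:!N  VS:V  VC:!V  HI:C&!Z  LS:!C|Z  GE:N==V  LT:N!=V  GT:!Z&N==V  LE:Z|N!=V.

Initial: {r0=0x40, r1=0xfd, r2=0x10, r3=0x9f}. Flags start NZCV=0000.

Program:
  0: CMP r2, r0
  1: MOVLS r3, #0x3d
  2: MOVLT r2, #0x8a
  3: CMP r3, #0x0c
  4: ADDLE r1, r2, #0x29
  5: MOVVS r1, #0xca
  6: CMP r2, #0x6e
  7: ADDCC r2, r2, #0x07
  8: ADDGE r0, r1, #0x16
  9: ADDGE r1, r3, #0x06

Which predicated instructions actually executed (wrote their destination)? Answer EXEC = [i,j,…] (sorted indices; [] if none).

[0] flags=1000 → (cmp)
[1] flags=1000 LS?T → r3=0x3d
[2] flags=1000 LT?T → r2=0x8a
[3] flags=0010 → (cmp)
[4] flags=0010 LE?F → skip
[5] flags=0010 VS?F → skip
[6] flags=0011 → (cmp)
[7] flags=0011 CC?F → skip
[8] flags=0011 GE?F → skip
[9] flags=0011 GE?F → skip

EXEC = [1,2]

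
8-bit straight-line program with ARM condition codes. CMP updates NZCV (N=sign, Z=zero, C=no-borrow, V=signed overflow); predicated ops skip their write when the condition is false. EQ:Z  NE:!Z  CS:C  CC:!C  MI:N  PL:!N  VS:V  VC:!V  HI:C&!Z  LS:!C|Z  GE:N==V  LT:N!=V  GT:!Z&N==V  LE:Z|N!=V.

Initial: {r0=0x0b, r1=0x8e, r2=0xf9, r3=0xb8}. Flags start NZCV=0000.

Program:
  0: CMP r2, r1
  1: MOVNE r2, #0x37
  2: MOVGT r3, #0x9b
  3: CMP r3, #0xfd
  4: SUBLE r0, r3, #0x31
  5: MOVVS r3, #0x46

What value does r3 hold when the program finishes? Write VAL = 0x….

[0] flags=0010 → (cmp)
[1] flags=0010 NE?T → r2=0x37
[2] flags=0010 GT?T → r3=0x9b
[3] flags=1000 → (cmp)
[4] flags=1000 LE?T → r0=0x6a
[5] flags=1000 VS?F → skip

VAL = 0x9b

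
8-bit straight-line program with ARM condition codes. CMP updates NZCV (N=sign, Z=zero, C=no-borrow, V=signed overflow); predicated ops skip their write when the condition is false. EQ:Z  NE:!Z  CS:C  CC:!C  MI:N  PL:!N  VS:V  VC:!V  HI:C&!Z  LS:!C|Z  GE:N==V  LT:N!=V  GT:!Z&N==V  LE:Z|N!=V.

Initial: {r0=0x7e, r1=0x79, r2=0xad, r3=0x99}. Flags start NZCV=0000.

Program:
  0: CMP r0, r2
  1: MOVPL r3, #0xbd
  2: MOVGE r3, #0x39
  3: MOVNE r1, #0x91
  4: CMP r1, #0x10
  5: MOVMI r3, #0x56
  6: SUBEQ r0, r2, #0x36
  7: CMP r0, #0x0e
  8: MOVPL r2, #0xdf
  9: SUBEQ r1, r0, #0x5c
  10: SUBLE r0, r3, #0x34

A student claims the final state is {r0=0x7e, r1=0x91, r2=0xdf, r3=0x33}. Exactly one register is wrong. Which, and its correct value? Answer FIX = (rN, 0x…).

FIX = (r3, 0x56)

[0] flags=1001 → (cmp)
[1] flags=1001 PL?F → skip
[2] flags=1001 GE?T → r3=0x39
[3] flags=1001 NE?T → r1=0x91
[4] flags=1010 → (cmp)
[5] flags=1010 MI?T → r3=0x56
[6] flags=1010 EQ?F → skip
[7] flags=0010 → (cmp)
[8] flags=0010 PL?T → r2=0xdf
[9] flags=0010 EQ?F → skip
[10] flags=0010 LE?F → skip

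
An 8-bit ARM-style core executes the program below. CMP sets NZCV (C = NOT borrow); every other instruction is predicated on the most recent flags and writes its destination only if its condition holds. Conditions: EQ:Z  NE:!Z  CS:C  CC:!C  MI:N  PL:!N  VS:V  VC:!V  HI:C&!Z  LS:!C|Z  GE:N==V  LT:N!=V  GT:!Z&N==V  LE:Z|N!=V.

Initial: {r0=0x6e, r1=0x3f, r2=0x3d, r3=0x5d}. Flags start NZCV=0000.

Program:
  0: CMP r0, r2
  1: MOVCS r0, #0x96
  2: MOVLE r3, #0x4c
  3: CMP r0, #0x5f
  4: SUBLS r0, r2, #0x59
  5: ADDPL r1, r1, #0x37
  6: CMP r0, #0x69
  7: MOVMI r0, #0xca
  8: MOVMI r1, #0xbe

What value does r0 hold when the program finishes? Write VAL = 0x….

VAL = 0x96

0: ✓ CMP  NZCV=0010
1: ✓ MOVCS  r0←0x96
2: · MOVLE
3: ✓ CMP  NZCV=0011
4: · SUBLS
5: ✓ ADDPL  r1←0x76
6: ✓ CMP  NZCV=0011
7: · MOVMI
8: · MOVMI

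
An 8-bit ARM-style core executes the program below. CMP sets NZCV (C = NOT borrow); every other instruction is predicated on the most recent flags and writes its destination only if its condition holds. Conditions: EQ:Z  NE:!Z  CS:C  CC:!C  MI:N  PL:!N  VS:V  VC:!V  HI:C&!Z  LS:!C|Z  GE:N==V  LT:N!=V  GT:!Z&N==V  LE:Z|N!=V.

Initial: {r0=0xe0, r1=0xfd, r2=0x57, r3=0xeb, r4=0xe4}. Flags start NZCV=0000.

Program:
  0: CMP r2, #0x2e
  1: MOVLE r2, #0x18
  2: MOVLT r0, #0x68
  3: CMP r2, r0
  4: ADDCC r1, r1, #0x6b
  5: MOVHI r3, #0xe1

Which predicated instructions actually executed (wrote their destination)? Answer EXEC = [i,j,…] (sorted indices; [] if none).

EXEC = [4]

0: ✓ CMP  NZCV=0010
1: · MOVLE
2: · MOVLT
3: ✓ CMP  NZCV=0000
4: ✓ ADDCC  r1←0x68
5: · MOVHI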